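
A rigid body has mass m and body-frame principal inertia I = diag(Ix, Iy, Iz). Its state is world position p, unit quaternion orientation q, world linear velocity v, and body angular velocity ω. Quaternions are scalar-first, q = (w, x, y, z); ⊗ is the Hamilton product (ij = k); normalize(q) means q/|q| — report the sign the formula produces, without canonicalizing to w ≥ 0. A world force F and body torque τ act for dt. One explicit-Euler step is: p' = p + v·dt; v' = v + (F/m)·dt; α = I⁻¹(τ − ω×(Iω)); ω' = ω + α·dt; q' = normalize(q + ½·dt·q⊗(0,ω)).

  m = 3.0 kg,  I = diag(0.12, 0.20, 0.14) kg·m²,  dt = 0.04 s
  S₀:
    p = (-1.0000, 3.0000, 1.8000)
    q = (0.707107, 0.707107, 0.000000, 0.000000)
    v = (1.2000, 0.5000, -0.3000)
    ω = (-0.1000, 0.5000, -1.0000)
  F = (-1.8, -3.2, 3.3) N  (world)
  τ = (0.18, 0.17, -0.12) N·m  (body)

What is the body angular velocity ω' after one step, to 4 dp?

gyro term ω×Iω = (0.0300, -0.0020, -0.0040)
α = I⁻¹(τ − ω×Iω) = (1.2500, 0.8600, -0.8286)
ω + α·dt = (-0.0500, 0.5344, -1.0331)

ω' = (-0.0500, 0.5344, -1.0331)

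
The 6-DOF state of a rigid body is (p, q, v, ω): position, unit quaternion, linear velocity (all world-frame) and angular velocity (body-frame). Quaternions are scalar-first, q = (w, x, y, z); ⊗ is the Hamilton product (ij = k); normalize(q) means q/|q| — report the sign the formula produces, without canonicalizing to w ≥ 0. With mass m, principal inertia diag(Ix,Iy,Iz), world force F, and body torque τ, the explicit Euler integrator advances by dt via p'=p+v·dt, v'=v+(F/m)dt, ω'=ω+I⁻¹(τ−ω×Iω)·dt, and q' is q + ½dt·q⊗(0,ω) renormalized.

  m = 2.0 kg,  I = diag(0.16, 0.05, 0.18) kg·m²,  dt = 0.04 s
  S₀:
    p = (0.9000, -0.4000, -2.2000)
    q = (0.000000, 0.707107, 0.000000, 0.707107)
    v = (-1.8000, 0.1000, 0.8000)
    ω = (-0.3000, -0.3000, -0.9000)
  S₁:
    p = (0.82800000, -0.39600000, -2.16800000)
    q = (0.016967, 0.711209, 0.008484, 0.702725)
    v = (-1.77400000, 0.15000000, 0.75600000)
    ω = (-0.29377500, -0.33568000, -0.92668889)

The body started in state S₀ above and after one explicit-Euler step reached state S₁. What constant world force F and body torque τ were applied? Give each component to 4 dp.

ω₁ − ω₀ = (0.00622500, -0.03568000, -0.02668889)
precession coupling = (0.0351, -0.0054, -0.0099)
τ = I·(Δω/dt) + ω₀×(Iω₀) = (0.0600, -0.0500, -0.1300)
Δv = v₁−v₀ = (0.02600000, 0.05000000, -0.04400000)
F = m·Δv/dt = (1.3000, 2.5000, -2.2000)

F = (1.3000, 2.5000, -2.2000)
τ = (0.0600, -0.0500, -0.1300)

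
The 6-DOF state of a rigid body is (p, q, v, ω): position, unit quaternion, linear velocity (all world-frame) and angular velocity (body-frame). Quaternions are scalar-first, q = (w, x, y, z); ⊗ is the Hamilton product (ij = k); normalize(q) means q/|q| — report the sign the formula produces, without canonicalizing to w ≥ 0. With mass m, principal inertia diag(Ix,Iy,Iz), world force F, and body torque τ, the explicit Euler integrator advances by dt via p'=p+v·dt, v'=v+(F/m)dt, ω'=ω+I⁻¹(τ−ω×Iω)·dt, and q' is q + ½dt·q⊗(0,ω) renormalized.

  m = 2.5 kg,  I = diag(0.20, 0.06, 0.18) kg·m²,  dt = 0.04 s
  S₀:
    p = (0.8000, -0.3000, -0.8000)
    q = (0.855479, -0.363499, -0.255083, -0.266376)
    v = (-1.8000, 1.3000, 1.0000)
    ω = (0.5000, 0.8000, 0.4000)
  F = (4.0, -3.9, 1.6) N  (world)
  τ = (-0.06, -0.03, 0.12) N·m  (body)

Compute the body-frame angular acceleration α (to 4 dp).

precession coupling ω×(Iω) = (0.0384, 0.0040, -0.0560)
(τ − ω×Iω)/I = (-0.4920, -0.5667, 0.9778)

α = (-0.4920, -0.5667, 0.9778)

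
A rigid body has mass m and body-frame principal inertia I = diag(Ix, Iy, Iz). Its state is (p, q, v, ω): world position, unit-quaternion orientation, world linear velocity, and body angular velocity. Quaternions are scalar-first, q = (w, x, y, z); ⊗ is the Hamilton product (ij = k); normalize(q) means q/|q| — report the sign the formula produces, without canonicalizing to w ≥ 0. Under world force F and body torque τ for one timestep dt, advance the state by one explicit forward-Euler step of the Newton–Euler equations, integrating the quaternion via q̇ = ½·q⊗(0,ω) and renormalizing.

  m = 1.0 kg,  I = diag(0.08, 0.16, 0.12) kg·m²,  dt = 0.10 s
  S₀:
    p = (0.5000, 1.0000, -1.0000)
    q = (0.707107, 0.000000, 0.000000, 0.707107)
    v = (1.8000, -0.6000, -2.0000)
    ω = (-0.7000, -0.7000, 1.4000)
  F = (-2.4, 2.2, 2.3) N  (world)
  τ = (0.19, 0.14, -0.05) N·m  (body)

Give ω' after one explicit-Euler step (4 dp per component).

angular accel α = (1.8850, 0.6300, -0.7433)
new body rate ω' = (-0.5115, -0.6370, 1.3257)

ω' = (-0.5115, -0.6370, 1.3257)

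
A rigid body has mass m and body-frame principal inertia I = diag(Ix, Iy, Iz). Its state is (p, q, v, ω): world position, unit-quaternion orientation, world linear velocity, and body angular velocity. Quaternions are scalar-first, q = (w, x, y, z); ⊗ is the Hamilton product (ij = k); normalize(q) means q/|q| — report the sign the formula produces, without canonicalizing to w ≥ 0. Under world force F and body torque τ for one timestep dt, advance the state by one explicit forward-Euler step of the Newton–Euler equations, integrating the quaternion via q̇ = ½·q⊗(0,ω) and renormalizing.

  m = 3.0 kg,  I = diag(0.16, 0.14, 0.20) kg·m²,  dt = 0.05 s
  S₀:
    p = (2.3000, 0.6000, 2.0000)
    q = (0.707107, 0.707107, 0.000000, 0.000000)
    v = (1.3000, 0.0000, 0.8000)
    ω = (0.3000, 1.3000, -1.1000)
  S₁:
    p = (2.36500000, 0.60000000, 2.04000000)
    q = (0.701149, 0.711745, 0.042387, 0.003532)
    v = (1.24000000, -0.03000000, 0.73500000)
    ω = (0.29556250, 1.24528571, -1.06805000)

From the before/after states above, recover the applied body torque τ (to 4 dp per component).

rate change Δω = (-0.00443750, -0.05471429, 0.03195000)
gyro term ω₀×Iω₀ = (-0.0858, 0.0132, -0.0078)
τ = I·(Δω/dt) + ω₀×(Iω₀) = (-0.1000, -0.1400, 0.1200)

τ = (-0.1000, -0.1400, 0.1200)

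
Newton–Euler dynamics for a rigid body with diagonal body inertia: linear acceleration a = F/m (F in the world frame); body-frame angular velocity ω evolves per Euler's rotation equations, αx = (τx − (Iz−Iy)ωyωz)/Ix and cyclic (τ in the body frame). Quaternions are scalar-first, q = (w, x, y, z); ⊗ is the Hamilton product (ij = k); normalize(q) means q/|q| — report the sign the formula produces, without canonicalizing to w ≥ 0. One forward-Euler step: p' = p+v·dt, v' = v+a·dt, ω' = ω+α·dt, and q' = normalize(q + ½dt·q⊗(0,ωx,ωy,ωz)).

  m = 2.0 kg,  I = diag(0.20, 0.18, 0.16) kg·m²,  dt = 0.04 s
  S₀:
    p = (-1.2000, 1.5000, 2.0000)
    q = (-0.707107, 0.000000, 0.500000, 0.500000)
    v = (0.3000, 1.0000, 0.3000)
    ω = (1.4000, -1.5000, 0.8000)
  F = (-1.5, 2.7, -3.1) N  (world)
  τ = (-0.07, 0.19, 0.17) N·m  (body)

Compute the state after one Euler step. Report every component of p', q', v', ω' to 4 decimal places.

gyro term ω×Iω = (0.0240, 0.0448, 0.0420)
angular accel α = (-0.4700, 0.8067, 0.8000)
ω' = ω + α·dt = (1.3812, -1.4677, 0.8320)
2q̇ = q⊗(0,ω) = (0.3500000, 0.1600502, 1.7606605, -1.2656856)
q + ½dt·q⊗(0,ω), renormalized = (-0.6994, 0.0032, 0.5347, 0.4742)
p + v·dt = (-1.1880, 1.5400, 2.0120)
new velocity v' = (0.2700, 1.0540, 0.2380)

p' = (-1.1880, 1.5400, 2.0120)
q' = (-0.6994, 0.0032, 0.5347, 0.4742)
v' = (0.2700, 1.0540, 0.2380)
ω' = (1.3812, -1.4677, 0.8320)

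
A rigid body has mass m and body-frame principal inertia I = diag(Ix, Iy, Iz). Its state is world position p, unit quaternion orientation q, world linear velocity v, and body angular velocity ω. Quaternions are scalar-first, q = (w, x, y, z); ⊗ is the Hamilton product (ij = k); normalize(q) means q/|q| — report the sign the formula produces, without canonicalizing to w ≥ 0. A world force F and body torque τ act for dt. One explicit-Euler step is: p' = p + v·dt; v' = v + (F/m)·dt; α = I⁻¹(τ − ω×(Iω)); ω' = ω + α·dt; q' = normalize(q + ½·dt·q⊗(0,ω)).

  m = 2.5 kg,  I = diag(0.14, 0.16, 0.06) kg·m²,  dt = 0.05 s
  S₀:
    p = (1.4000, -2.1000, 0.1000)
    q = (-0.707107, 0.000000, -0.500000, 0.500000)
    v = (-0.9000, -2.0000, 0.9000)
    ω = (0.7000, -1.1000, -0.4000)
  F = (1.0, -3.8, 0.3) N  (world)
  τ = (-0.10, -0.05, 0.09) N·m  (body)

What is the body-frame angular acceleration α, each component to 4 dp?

precession coupling ω×(Iω) = (-0.0440, -0.0224, -0.0154)
α = I⁻¹(τ − ω×Iω) = (-0.4000, -0.1725, 1.7567)

α = (-0.4000, -0.1725, 1.7567)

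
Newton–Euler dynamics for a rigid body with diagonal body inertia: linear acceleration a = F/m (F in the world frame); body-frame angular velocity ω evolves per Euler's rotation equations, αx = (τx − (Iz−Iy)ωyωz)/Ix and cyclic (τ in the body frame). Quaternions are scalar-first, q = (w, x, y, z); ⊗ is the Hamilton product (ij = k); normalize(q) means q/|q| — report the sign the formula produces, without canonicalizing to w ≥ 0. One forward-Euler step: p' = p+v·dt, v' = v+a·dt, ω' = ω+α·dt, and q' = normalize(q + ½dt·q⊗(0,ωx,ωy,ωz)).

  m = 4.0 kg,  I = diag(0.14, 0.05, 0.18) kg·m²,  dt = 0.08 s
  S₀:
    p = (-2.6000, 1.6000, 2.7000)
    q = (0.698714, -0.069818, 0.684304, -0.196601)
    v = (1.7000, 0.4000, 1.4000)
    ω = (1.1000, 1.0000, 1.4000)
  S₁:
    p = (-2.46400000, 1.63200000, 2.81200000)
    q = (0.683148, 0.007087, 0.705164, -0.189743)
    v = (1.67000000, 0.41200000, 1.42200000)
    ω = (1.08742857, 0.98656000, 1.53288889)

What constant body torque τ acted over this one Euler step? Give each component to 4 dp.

ω₁ − ω₀ = (-0.01257143, -0.01344000, 0.13288889)
applied torque τ = (0.1600, -0.0700, 0.2000)

τ = (0.1600, -0.0700, 0.2000)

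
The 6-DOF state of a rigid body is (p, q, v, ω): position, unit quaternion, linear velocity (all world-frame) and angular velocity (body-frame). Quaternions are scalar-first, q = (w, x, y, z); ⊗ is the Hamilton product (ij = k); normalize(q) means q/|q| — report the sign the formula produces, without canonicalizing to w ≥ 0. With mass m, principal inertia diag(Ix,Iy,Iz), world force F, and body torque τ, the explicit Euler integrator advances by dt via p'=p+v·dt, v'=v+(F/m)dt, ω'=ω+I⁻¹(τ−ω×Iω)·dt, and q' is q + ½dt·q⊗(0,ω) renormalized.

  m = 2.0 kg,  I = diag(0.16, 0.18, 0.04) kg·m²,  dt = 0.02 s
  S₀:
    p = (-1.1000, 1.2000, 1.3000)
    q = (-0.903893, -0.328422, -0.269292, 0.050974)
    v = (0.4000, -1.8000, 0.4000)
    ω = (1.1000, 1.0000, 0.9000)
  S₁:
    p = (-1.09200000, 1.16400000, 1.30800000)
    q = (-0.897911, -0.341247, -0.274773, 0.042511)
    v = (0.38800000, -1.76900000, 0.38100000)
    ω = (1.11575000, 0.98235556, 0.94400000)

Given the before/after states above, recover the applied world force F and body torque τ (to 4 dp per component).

F = (-1.2000, 3.1000, -1.9000)
τ = (0.0000, -0.0400, 0.1100)

rate change Δω = (0.01575000, -0.01764444, 0.04400000)
τ = I·(Δω/dt) + ω₀×(Iω₀) = (0.0000, -0.0400, 0.1100)
v₁ − v₀ = (-0.01200000, 0.03100000, -0.01900000)
m·(v₁−v₀)/dt = (-1.2000, 3.1000, -1.9000)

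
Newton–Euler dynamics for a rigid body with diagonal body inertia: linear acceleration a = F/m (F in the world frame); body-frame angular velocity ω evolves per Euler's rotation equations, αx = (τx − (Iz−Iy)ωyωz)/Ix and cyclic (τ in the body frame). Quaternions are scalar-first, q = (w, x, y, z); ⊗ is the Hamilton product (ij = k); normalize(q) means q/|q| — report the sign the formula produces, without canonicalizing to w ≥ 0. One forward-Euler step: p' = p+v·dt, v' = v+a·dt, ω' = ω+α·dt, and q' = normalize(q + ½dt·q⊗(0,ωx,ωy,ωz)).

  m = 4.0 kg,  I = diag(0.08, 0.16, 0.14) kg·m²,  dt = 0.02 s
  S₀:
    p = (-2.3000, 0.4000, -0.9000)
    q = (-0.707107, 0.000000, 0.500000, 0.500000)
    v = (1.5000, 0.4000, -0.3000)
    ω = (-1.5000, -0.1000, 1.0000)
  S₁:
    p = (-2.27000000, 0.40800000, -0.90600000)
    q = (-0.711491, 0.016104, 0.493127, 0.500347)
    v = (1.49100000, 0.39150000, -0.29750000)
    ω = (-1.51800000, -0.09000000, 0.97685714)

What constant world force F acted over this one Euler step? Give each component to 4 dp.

F = (-1.8000, -1.7000, 0.5000)

Δv = v₁−v₀ = (-0.00900000, -0.00850000, 0.00250000)
applied force F = (-1.8000, -1.7000, 0.5000)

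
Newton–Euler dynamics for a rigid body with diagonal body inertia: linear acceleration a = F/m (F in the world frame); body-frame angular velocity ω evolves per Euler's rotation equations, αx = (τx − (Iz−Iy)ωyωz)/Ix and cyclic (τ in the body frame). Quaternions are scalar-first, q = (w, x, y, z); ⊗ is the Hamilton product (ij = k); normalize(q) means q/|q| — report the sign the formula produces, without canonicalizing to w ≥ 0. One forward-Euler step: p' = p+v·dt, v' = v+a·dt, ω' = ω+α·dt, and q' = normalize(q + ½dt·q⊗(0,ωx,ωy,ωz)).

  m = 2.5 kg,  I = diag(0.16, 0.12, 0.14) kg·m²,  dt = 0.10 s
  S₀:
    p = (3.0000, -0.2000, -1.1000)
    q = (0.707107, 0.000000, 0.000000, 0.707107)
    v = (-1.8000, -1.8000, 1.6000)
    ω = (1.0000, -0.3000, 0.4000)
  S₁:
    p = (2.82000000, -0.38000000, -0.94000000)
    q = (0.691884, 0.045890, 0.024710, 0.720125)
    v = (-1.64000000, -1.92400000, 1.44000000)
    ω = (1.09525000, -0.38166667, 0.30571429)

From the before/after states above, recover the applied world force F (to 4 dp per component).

F = (4.0000, -3.1000, -4.0000)

Δv = v₁−v₀ = (0.16000000, -0.12400000, -0.16000000)
m·(v₁−v₀)/dt = (4.0000, -3.1000, -4.0000)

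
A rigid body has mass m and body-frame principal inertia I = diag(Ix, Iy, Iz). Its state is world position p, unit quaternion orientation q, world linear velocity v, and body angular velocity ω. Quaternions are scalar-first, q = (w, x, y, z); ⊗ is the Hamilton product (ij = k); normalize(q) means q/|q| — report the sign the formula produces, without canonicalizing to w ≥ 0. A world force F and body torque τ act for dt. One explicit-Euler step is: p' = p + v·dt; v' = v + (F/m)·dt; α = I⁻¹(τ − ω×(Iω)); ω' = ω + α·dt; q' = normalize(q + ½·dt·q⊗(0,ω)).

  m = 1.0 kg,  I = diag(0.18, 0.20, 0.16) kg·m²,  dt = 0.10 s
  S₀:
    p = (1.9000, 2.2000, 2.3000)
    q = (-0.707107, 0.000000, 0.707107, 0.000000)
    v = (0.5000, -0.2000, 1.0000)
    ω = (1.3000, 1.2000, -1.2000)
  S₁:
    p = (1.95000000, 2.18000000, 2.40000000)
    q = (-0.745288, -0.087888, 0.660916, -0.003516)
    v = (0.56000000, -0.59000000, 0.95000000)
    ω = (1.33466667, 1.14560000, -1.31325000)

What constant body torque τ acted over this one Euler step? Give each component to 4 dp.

Δω = ω₁−ω₀ = (0.03466667, -0.05440000, -0.11325000)
precession coupling = (0.0576, -0.0312, 0.0312)
I·α + gyro = (0.1200, -0.1400, -0.1500)

τ = (0.1200, -0.1400, -0.1500)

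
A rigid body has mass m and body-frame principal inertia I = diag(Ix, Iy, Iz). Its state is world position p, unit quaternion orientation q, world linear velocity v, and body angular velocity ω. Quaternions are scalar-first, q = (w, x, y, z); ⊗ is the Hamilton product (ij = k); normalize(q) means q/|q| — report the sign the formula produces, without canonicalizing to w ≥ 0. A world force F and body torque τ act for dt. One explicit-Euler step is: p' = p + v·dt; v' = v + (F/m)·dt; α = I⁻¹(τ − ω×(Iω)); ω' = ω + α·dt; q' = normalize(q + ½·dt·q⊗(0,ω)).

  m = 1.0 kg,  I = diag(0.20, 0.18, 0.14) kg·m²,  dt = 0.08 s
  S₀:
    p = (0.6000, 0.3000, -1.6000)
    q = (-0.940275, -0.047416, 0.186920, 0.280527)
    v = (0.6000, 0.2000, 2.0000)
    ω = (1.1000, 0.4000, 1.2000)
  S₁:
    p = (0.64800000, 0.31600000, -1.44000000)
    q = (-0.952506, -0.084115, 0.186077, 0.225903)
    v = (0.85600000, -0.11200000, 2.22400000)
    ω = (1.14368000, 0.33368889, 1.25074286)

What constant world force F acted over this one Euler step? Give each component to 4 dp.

velocity change Δv = (0.25600000, -0.31200000, 0.22400000)
F = m·Δv/dt = (3.2000, -3.9000, 2.8000)

F = (3.2000, -3.9000, 2.8000)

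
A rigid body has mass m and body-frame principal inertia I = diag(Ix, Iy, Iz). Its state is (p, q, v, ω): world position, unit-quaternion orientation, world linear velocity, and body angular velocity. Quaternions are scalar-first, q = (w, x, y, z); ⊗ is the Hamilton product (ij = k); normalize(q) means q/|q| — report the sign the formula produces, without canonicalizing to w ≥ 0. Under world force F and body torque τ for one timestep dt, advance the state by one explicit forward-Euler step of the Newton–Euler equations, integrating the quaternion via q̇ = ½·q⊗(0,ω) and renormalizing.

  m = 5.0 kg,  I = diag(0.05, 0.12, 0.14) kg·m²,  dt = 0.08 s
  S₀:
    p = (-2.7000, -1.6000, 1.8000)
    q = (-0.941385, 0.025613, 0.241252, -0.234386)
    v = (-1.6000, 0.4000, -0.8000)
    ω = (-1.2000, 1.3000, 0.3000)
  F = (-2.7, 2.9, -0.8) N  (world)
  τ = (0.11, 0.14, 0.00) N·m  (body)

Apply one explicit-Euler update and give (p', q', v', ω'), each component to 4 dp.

α = I⁻¹(τ − ω×Iω) = (2.0440, 0.8967, 0.7800)
ω' = ω + α·dt = (-1.0365, 1.3717, 0.3624)
q⊗(0,ω) = (-0.2125762, 1.5067394, -0.9502212, 0.0403838)
updated quaternion q' = (-0.9475, 0.0857, 0.2027, -0.2322)
a = (-0.5400, 0.5800, -0.1600)
p' = p + v·dt = (-2.8280, -1.5680, 1.7360)
v + (F/m)dt = (-1.6432, 0.4464, -0.8128)

p' = (-2.8280, -1.5680, 1.7360)
q' = (-0.9475, 0.0857, 0.2027, -0.2322)
v' = (-1.6432, 0.4464, -0.8128)
ω' = (-1.0365, 1.3717, 0.3624)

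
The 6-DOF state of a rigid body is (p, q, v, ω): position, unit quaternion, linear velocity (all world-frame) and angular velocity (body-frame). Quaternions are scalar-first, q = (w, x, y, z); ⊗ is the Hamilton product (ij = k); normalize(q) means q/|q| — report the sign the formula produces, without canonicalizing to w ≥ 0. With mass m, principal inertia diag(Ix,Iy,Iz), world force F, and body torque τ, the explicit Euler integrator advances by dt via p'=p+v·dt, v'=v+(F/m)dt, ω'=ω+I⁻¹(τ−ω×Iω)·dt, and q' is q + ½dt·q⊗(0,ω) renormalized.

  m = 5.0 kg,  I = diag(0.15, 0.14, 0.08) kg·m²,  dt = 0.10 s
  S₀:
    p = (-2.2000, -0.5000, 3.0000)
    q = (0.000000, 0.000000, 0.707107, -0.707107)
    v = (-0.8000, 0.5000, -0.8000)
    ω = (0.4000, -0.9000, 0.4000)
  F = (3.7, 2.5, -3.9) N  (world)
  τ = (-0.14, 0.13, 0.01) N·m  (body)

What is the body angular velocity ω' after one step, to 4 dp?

ω' = (0.2923, -0.8151, 0.4080)

precession coupling ω×(Iω) = (0.0216, 0.0112, 0.0036)
(τ − ω×Iω)/I = (-1.0773, 0.8486, 0.0800)
ω + α·dt = (0.2923, -0.8151, 0.4080)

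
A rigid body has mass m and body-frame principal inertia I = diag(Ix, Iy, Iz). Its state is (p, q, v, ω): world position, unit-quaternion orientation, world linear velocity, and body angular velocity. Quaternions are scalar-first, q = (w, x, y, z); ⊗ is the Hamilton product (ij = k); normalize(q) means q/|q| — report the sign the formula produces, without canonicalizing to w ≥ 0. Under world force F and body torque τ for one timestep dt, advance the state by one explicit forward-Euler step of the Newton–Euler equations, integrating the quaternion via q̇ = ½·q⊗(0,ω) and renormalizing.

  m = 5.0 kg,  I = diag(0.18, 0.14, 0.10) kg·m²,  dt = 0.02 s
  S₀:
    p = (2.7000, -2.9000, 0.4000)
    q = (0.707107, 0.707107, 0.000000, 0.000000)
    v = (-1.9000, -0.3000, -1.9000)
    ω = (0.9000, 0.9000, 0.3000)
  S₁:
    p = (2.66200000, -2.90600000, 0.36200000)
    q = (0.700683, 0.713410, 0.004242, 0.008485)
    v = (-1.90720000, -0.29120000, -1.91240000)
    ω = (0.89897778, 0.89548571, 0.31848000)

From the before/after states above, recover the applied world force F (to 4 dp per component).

v₁ − v₀ = (-0.00720000, 0.00880000, -0.01240000)
F = m·Δv/dt = (-1.8000, 2.2000, -3.1000)

F = (-1.8000, 2.2000, -3.1000)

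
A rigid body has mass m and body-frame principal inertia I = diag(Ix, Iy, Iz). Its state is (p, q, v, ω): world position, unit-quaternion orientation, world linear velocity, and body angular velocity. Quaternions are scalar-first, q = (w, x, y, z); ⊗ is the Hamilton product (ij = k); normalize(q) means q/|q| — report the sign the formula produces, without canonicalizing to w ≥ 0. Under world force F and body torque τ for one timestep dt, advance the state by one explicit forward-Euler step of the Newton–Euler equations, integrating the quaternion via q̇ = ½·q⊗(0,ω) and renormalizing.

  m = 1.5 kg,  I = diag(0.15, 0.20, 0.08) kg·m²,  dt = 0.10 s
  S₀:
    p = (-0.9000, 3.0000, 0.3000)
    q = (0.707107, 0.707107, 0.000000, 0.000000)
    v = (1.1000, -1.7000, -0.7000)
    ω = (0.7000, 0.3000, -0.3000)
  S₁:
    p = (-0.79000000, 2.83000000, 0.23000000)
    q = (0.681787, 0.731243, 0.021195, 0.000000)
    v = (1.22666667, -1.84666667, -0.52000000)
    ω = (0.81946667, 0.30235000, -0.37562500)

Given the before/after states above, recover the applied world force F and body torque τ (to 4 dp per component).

Δω = ω₁−ω₀ = (0.11946667, 0.00235000, -0.07562500)
ω₀×(Iω₀) = (0.0108, -0.0147, 0.0105)
applied torque τ = (0.1900, -0.0100, -0.0500)
v₁ − v₀ = (0.12666667, -0.14666667, 0.18000000)
applied force F = (1.9000, -2.2000, 2.7000)

F = (1.9000, -2.2000, 2.7000)
τ = (0.1900, -0.0100, -0.0500)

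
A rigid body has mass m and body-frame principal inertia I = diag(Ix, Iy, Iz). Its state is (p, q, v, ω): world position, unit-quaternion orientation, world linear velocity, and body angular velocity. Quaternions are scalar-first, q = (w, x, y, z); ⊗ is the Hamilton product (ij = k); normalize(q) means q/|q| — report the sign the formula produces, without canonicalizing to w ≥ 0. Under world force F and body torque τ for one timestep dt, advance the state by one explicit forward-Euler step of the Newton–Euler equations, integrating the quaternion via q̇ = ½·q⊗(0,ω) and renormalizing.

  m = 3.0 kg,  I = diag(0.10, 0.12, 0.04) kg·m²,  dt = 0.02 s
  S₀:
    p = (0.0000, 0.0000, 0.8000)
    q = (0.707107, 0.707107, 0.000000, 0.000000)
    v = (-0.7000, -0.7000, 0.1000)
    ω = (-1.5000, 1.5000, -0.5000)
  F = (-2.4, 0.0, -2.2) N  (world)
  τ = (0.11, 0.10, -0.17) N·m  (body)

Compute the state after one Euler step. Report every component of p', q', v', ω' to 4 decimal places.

p' = (-0.0140, -0.0140, 0.8020)
q' = (0.7175, 0.6963, 0.0141, 0.0071)
v' = (-0.7160, -0.7000, 0.0853)
ω' = (-1.4900, 1.5092, -0.5625)

precession coupling ω×(Iω) = (0.0600, 0.0450, -0.0450)
(τ − ω×Iω)/I = (0.5000, 0.4583, -3.1250)
ω' = ω + α·dt = (-1.4900, 1.5092, -0.5625)
2q̇ = q⊗(0,ω) = (1.0606605, -1.0606605, 1.4142140, 0.7071070)
q + ½dt·q⊗(0,ω), renormalized = (0.7175, 0.6963, 0.0141, 0.0071)
a = F/m = (-0.8000, 0.0000, -0.7333)
p' = p + v·dt = (-0.0140, -0.0140, 0.8020)
new velocity v' = (-0.7160, -0.7000, 0.0853)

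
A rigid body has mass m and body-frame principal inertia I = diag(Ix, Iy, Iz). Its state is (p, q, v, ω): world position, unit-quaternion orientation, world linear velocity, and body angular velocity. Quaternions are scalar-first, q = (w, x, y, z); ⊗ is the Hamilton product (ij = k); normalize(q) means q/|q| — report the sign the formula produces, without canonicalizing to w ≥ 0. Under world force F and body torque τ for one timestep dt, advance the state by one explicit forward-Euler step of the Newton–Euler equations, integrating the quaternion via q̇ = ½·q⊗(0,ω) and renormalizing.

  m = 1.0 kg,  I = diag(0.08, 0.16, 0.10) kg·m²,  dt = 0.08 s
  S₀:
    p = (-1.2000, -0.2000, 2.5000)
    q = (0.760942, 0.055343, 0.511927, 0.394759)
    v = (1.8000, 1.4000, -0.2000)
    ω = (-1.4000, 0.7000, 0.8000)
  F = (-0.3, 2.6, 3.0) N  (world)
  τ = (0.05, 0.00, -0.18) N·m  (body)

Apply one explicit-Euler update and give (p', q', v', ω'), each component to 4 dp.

angular accel α = (1.0450, -0.1400, -1.0160)
ω + α·dt = (-1.3164, 0.6888, 0.7187)
2q̇ = q⊗(0,ω) = (-0.5966759, -0.9321085, -0.0642776, 1.3641915)
q + ½dt·q⊗(0,ω), renormalized = (0.7353, 0.0180, 0.5081, 0.4482)
p' = p + v·dt = (-1.0560, -0.0880, 2.4840)
v + (F/m)dt = (1.7760, 1.6080, 0.0400)

p' = (-1.0560, -0.0880, 2.4840)
q' = (0.7353, 0.0180, 0.5081, 0.4482)
v' = (1.7760, 1.6080, 0.0400)
ω' = (-1.3164, 0.6888, 0.7187)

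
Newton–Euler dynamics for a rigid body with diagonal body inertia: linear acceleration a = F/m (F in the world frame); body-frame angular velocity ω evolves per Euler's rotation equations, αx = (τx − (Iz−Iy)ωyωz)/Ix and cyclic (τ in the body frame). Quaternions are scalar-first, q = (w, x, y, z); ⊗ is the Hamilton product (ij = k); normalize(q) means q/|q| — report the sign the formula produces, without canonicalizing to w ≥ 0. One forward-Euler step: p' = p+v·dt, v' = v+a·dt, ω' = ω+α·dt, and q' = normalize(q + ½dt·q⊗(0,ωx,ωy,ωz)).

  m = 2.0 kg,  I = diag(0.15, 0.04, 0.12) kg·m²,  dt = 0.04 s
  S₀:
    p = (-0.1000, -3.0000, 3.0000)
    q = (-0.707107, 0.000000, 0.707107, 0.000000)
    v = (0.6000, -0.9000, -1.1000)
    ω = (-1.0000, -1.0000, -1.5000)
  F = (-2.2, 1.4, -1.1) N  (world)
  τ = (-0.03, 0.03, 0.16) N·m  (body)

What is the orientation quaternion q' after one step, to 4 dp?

q⊗(0,ω) = (0.7071070, -0.3535535, 0.7071070, 1.7677675)
q' = normalize(q + ½dt·q⊗(0,ω)) = (-0.6924, -0.0071, 0.7206, 0.0353)

q' = (-0.6924, -0.0071, 0.7206, 0.0353)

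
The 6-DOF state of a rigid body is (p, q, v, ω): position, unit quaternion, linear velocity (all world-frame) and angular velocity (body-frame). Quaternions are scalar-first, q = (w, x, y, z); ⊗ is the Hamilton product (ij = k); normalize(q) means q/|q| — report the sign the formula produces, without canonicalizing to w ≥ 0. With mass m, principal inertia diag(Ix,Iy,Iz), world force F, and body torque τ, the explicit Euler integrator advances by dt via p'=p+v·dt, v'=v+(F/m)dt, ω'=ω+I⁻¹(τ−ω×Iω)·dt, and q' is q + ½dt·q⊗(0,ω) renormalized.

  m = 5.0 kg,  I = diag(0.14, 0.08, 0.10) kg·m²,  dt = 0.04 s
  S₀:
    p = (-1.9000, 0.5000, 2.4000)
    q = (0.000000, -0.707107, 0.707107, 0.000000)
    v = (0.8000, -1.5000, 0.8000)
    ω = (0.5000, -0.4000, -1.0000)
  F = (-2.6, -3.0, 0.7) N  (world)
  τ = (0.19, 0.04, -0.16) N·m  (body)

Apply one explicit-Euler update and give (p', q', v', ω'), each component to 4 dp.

a = F/m = (-0.5200, -0.6000, 0.1400)
p + v·dt = (-1.8680, 0.4400, 2.4320)
new velocity v' = (0.7792, -1.5240, 0.8056)
(τ − ω×Iω)/I = (1.3000, 0.7500, -1.7200)
ω' = ω + α·dt = (0.5520, -0.3700, -1.0688)
2q̇ = q⊗(0,ω) = (0.6363963, -0.7071070, -0.7071070, -0.0707107)
q + ½dt·q⊗(0,ω), renormalized = (0.0127, -0.7210, 0.6928, -0.0014)

p' = (-1.8680, 0.4400, 2.4320)
q' = (0.0127, -0.7210, 0.6928, -0.0014)
v' = (0.7792, -1.5240, 0.8056)
ω' = (0.5520, -0.3700, -1.0688)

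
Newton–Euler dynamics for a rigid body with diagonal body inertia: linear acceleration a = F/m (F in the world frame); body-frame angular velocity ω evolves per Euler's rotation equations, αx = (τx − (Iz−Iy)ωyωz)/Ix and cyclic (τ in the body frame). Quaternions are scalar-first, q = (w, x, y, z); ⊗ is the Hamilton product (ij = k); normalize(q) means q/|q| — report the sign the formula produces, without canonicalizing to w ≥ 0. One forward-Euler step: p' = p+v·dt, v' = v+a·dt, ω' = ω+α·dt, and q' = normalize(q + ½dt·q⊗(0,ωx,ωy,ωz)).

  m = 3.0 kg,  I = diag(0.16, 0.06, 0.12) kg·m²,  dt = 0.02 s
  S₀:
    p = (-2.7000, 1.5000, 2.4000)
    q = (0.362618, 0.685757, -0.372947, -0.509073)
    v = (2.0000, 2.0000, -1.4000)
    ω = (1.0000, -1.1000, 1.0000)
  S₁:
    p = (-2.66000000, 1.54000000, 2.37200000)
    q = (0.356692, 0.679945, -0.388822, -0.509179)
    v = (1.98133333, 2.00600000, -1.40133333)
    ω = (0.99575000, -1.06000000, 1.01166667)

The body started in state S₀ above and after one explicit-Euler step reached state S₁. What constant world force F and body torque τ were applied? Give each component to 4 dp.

F = (-2.8000, 0.9000, -0.2000)
τ = (-0.1000, 0.1600, 0.1800)

rate change Δω = (-0.00425000, 0.04000000, 0.01166667)
precession coupling = (-0.0660, 0.0400, 0.1100)
I·α + gyro = (-0.1000, 0.1600, 0.1800)
velocity change Δv = (-0.01866667, 0.00600000, -0.00133333)
applied force F = (-2.8000, 0.9000, -0.2000)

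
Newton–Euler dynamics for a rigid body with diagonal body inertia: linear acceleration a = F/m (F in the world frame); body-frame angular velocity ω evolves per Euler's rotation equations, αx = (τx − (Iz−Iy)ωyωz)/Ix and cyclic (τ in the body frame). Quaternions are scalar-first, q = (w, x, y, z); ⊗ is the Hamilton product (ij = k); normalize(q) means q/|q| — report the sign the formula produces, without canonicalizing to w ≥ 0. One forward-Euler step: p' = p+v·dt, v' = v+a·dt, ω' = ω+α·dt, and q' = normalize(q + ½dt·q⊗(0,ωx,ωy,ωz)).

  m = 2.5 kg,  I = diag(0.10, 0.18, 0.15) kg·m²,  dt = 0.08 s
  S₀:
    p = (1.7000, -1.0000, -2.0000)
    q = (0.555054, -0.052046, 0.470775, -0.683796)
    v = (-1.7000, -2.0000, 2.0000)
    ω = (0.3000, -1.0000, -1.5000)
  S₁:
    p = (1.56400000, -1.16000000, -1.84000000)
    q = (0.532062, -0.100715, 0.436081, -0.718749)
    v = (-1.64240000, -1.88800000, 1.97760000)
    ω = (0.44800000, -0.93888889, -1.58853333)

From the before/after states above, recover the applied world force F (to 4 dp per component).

F = (1.8000, 3.5000, -0.7000)

Δv = v₁−v₀ = (0.05760000, 0.11200000, -0.02240000)
m·(v₁−v₀)/dt = (1.8000, 3.5000, -0.7000)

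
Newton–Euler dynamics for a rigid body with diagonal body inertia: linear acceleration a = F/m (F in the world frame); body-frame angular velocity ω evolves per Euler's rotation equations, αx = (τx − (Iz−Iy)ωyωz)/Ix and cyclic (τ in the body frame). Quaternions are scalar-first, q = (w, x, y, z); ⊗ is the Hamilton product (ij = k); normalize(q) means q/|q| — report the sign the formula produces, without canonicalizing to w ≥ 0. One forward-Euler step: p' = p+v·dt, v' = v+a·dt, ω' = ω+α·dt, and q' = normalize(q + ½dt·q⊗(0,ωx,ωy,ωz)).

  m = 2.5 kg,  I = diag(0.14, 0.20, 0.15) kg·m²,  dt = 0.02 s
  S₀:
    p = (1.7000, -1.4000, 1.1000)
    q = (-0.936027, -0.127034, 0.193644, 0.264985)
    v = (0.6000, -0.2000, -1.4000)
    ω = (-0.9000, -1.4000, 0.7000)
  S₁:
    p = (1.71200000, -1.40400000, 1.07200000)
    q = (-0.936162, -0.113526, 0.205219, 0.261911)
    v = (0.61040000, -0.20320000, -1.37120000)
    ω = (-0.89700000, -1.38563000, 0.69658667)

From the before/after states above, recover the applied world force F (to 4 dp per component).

F = (1.3000, -0.4000, 3.6000)

Δv = v₁−v₀ = (0.01040000, -0.00320000, 0.02880000)
F = m·Δv/dt = (1.3000, -0.4000, 3.6000)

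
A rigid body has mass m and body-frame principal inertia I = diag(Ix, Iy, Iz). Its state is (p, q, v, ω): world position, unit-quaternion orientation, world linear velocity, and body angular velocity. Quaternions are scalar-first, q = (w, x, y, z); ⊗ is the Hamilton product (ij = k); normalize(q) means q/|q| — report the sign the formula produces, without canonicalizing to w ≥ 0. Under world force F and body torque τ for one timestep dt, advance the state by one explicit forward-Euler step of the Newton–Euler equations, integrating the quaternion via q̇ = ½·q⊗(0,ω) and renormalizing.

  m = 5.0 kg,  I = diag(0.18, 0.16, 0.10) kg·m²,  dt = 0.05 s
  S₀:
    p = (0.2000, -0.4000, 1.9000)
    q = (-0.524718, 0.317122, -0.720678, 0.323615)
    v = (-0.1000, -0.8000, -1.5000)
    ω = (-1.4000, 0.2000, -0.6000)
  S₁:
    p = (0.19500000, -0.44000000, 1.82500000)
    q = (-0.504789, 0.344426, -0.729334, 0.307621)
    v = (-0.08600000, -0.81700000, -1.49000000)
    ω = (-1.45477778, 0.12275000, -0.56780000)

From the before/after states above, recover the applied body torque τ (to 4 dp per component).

τ = (-0.1900, -0.1800, 0.0700)

Δω = ω₁−ω₀ = (-0.05477778, -0.07725000, 0.03220000)
ω₀×(Iω₀) = (0.0072, 0.0672, 0.0056)
applied torque τ = (-0.1900, -0.1800, 0.0700)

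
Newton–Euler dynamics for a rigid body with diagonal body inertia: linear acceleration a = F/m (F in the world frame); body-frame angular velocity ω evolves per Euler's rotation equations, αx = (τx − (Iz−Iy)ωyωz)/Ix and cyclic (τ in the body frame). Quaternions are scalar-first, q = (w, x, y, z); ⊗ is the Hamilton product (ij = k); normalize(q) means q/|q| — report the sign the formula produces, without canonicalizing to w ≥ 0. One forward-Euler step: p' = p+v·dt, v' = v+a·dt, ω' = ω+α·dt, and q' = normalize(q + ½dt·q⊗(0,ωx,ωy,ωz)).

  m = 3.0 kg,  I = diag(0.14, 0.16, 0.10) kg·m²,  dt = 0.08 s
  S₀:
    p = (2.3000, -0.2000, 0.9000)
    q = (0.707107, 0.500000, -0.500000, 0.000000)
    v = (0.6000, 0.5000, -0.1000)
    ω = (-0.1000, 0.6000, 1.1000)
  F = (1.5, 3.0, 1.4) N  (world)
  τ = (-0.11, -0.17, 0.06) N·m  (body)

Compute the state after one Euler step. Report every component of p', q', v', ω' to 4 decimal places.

gyro term ω×Iω = (-0.0396, -0.0044, -0.0012)
(τ − ω×Iω)/I = (-0.5029, -1.0350, 0.6120)
ω + α·dt = (-0.1402, 0.5172, 1.1490)
q⊗(0,ω) = (0.3500000, -0.6207107, -0.1257358, 1.0278177)
updated quaternion q' = (0.7202, 0.4746, -0.5044, 0.0411)
a = (0.5000, 1.0000, 0.4667)
p' = p + v·dt = (2.3480, -0.1600, 0.8920)
v' = v + a·dt = (0.6400, 0.5800, -0.0627)

p' = (2.3480, -0.1600, 0.8920)
q' = (0.7202, 0.4746, -0.5044, 0.0411)
v' = (0.6400, 0.5800, -0.0627)
ω' = (-0.1402, 0.5172, 1.1490)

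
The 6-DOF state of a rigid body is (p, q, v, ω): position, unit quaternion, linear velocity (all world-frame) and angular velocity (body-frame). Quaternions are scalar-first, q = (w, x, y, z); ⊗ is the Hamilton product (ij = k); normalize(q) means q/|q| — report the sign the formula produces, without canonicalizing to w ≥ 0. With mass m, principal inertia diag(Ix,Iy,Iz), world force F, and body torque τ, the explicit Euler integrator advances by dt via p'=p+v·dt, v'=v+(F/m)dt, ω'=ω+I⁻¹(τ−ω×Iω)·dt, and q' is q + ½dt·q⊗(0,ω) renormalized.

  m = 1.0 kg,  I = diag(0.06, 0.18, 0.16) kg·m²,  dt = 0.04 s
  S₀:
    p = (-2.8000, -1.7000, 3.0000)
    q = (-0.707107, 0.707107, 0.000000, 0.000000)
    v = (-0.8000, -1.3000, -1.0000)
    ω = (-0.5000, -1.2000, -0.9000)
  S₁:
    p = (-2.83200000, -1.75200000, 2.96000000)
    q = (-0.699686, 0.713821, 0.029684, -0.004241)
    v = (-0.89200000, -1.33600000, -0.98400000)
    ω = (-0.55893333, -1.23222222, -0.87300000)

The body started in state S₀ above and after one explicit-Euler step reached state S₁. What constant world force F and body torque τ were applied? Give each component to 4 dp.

F = (-2.3000, -0.9000, 0.4000)
τ = (-0.1100, -0.1900, 0.1800)

ω₁ − ω₀ = (-0.05893333, -0.03222222, 0.02700000)
precession coupling = (-0.0216, -0.0450, 0.0720)
τ = I·(Δω/dt) + ω₀×(Iω₀) = (-0.1100, -0.1900, 0.1800)
velocity change Δv = (-0.09200000, -0.03600000, 0.01600000)
applied force F = (-2.3000, -0.9000, 0.4000)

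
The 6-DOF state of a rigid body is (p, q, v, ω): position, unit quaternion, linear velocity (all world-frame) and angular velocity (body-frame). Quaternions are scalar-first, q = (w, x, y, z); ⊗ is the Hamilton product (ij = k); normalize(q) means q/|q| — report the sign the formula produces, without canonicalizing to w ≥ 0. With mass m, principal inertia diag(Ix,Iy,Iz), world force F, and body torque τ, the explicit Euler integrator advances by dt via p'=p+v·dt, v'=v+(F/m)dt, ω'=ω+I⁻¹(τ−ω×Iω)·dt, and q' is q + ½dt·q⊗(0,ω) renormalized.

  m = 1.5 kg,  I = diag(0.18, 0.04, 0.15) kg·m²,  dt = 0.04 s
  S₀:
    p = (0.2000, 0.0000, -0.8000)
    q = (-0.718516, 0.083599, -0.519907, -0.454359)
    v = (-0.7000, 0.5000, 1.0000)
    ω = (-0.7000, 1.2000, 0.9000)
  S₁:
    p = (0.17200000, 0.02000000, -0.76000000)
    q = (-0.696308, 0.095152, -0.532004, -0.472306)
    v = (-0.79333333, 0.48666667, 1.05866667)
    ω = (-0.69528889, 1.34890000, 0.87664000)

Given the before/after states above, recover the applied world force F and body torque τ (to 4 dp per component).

rate change Δω = (0.00471111, 0.14890000, -0.02336000)
gyro term ω₀×Iω₀ = (0.1188, -0.0189, 0.1176)
I·α + gyro = (0.1400, 0.1300, 0.0300)
v₁ − v₀ = (-0.09333333, -0.01333333, 0.05866667)
applied force F = (-3.5000, -0.5000, 2.2000)

F = (-3.5000, -0.5000, 2.2000)
τ = (0.1400, 0.1300, 0.0300)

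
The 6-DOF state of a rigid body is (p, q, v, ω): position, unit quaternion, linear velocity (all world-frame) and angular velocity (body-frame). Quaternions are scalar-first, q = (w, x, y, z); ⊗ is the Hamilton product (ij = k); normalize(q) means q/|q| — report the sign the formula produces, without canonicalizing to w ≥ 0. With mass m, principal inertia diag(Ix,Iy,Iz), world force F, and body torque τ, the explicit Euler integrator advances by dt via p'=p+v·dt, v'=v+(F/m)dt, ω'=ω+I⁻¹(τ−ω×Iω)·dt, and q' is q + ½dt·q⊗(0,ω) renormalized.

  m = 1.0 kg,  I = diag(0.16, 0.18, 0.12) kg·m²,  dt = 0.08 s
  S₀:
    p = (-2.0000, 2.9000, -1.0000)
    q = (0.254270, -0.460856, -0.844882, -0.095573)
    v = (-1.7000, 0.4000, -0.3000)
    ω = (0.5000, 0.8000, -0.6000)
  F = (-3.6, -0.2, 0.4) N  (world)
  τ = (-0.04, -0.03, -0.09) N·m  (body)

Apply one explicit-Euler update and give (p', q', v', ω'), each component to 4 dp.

a = (-3.6000, -0.2000, 0.4000)
p' = p + v·dt = (-2.1360, 2.9320, -1.0240)
new velocity v' = (-1.9880, 0.3840, -0.2680)
angular accel α = (-0.4300, -0.1000, -0.8167)
ω' = ω + α·dt = (0.4656, 0.7920, -0.6653)
q⊗(0,ω) = (0.8489898, 0.7105226, -0.1208841, -0.0988058)
q' = normalize(q + ½dt·q⊗(0,ω)) = (0.2879, -0.4320, -0.8489, -0.0994)

p' = (-2.1360, 2.9320, -1.0240)
q' = (0.2879, -0.4320, -0.8489, -0.0994)
v' = (-1.9880, 0.3840, -0.2680)
ω' = (0.4656, 0.7920, -0.6653)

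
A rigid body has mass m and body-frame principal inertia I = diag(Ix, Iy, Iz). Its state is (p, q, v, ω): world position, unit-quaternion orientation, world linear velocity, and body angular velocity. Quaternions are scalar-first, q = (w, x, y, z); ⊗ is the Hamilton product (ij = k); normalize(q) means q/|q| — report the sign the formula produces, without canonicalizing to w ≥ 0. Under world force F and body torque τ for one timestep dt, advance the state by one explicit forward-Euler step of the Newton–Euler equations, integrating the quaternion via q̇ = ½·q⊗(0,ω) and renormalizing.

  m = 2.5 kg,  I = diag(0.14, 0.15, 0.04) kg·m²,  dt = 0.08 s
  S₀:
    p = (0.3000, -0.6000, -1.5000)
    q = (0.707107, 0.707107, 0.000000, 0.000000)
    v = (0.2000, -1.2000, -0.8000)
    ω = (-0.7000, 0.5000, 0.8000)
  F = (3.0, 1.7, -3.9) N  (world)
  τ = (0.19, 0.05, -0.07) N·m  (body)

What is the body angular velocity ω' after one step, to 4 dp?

(τ − ω×Iω)/I = (1.6714, 0.7067, -1.6625)
ω' = ω + α·dt = (-0.5663, 0.5565, 0.6670)

ω' = (-0.5663, 0.5565, 0.6670)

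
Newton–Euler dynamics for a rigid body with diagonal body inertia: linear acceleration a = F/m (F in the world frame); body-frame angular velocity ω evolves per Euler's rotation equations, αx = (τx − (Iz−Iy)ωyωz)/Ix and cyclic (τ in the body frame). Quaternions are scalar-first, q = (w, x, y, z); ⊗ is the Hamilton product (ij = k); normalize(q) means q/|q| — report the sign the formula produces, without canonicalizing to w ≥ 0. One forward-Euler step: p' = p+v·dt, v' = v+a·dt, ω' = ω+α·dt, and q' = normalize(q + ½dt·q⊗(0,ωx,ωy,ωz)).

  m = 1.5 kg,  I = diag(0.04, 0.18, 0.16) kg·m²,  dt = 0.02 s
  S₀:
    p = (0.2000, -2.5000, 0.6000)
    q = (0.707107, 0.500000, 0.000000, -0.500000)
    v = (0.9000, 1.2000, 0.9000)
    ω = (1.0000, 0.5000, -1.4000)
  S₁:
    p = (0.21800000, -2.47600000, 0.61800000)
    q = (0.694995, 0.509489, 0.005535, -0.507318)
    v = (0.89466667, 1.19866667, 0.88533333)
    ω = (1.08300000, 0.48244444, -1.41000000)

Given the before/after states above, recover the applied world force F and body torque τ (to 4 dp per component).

velocity change Δv = (-0.00533333, -0.00133333, -0.01466667)
m·(v₁−v₀)/dt = (-0.4000, -0.1000, -1.1000)
Δω = ω₁−ω₀ = (0.08300000, -0.01755556, -0.01000000)
applied torque τ = (0.1800, 0.0100, -0.0100)

F = (-0.4000, -0.1000, -1.1000)
τ = (0.1800, 0.0100, -0.0100)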